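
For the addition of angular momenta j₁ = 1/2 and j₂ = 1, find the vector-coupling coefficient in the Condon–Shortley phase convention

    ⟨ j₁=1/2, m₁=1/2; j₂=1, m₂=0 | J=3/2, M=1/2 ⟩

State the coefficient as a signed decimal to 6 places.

+√(2/3) = +0.816497

j₁+j₂−J=0  J+j₁−j₂=1  J−j₁+j₂=2  j₁+j₂+J+1=4
(j₁±m₁, j₂±m₂, J±M) = (1,0,1,1,2,1)
P² = 2/3
sum k=0..0:
  [0] +1/1 = 1
S = 1
C² = P²·S² = 2/3 ; C = +0.816497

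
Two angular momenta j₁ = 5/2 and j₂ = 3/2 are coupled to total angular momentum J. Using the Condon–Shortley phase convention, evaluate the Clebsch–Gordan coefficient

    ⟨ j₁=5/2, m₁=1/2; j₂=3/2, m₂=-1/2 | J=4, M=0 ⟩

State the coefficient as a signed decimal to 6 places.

+0.654654

j₁+j₂−J=0  J+j₁−j₂=5  J−j₁+j₂=3  j₁+j₂+J+1=9
(j₁±m₁, j₂±m₂, J±M) = (3,2,1,2,4,4)
P² = 1728/7
sum k=0..0:
  [0] +1/24 = 1/24
S = 1/24
C² = P²·S² = 3/7 ; C = +0.654654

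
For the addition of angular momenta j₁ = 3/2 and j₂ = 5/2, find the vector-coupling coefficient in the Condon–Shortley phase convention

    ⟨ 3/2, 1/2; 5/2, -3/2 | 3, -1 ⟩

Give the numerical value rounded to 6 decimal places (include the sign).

√[7·1!2!4!/8! · 2!1!1!4!2!4!] = √(96/5)
  +(−1)^0/∏(0,1,1,1,1,3)! = 1/6  (running 1/6)
  +(−1)^1/∏(1,0,0,0,2,4)! = -1/48  (running 7/48)
⟨..|..⟩ = √(96/5)·(7/48) = +0.639010

+0.639010  (= +√(49/120))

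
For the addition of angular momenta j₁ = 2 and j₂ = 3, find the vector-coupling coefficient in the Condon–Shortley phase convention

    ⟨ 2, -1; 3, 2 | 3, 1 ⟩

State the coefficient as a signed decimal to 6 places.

+√(1/4) = +0.500000

√[7·2!2!4!/9! · 1!3!5!1!4!2!] = √(64)
  +(−1)^1/∏(1,1,2,4,0,0)! = -1/48  (running -1/48)
  +(−1)^2/∏(2,0,1,3,1,1)! = 1/12  (running 1/16)
⟨..|..⟩ = √(64)·(1/16) = +0.500000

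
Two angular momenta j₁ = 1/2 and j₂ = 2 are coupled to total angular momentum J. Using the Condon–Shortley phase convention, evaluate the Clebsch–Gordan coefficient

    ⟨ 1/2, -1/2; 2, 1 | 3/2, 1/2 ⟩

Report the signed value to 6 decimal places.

−√(3/5) = -0.774597

j₁+j₂−J=1  J+j₁−j₂=0  J−j₁+j₂=3  j₁+j₂+J+1=5
(j₁±m₁, j₂±m₂, J±M) = (0,1,3,1,2,1)
P² = 12/5
sum k=1..1:
  [1] −1/2 = -1/2
S = -1/2
C² = P²·S² = 3/5 ; C = -0.774597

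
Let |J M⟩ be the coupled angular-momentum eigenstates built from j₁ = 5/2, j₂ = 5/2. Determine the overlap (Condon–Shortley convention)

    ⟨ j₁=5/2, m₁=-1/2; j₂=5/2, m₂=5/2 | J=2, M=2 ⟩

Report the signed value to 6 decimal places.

−√(5/28) ≈ -0.422577

j₁+j₂−J=3  J+j₁−j₂=2  J−j₁+j₂=2  j₁+j₂+J+1=8
(j₁±m₁, j₂±m₂, J±M) = (2,3,5,0,4,0)
P² = 720/7
sum k=3..3:
  [3] −1/24 = -1/24
S = -1/24
C² = P²·S² = 5/28 ; C = -0.422577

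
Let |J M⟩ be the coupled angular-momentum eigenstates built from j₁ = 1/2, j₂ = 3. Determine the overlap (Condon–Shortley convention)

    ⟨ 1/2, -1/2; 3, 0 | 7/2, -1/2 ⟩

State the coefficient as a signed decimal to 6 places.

√[8·0!1!6!/8! · 0!1!3!3!3!4!] = √(5184/7)
  +(−1)^0/∏(0,0,1,3,0,3)! = 1/36  (running 1/36)
⟨..|..⟩ = √(5184/7)·(1/36) = +0.755929

+√(4/7) = +0.755929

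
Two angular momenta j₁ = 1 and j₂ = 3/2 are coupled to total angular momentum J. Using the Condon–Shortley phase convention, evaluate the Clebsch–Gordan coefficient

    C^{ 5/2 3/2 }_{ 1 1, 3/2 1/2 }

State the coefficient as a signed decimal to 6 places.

√[6·0!2!3!/6! · 2!0!2!1!4!1!] = √(48/5)
  +(−1)^0/∏(0,0,0,2,2,1)! = 1/4  (running 1/4)
⟨..|..⟩ = √(48/5)·(1/4) = +0.774597

+0.774597  (= +√(3/5))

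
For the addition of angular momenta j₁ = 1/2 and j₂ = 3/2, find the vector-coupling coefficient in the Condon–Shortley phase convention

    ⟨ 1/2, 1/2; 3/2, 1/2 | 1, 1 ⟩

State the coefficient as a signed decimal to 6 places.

+√(1/4) = +0.500000

triangle: 1!·0!·2!/4! = 2/24
(j±m)!: 1!·0!·2!·1!·2!·0! = 4
prefactor² = (2J+1)·Δ·N² = 1
  k=0: +1/(0!·1!·0!·2!·0!·0!) = 1/2
Σ = 1/2  ⇒  CG² = 1·1/2² = 1/4
CG = +√(1/4) = +0.500000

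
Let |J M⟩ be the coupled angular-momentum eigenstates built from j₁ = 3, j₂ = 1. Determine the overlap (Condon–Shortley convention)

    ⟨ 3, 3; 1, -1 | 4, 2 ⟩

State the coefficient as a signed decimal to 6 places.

j₁+j₂−J=0  J+j₁−j₂=6  J−j₁+j₂=2  j₁+j₂+J+1=9
(j₁±m₁, j₂±m₂, J±M) = (6,0,0,2,6,2)
P² = 518400/7
sum k=0..0:
  [0] +1/1440 = 1/1440
S = 1/1440
C² = P²·S² = 1/28 ; C = +0.188982

+√(1/28) ≈ +0.188982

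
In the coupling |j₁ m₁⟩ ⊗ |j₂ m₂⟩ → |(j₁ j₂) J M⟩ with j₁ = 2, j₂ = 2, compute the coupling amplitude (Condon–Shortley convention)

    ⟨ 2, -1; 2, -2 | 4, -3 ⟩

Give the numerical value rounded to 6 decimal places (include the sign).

triangle: 0!×4!×4!/9! = 576/362880
(j±m)!: 1!×3!×0!×4!×1!×7! = 725760
prefactor² = (2J+1)×Δ×N² = 10368
  k=0: +1/(0!×0!×3!×0!×1!×4!) = 1/144
Σ = 1/144  ⇒  CG² = 10368×1/144² = 1/2
CG = +√(1/2) = +0.707107

+0.707107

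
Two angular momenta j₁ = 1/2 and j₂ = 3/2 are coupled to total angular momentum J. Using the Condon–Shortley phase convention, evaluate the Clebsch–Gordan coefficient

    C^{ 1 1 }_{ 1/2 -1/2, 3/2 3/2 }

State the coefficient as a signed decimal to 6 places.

j₁+j₂−J=1  J+j₁−j₂=0  J−j₁+j₂=2  j₁+j₂+J+1=4
(j₁±m₁, j₂±m₂, J±M) = (0,1,3,0,2,0)
P² = 3
sum k=1..1:
  [1] −1/2 = -1/2
S = -1/2
C² = P²·S² = 3/4 ; C = -0.866025

-0.866025  (= −√(3/4))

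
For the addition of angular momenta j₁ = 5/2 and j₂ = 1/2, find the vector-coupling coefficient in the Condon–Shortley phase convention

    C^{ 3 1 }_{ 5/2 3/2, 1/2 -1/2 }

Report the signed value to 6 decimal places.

j₁+j₂−J=0  J+j₁−j₂=5  J−j₁+j₂=1  j₁+j₂+J+1=7
(j₁±m₁, j₂±m₂, J±M) = (4,1,0,1,4,2)
P² = 192
sum k=0..0:
  [0] +1/24 = 1/24
S = 1/24
C² = P²·S² = 1/3 ; C = +0.577350

+√(1/3) = +0.577350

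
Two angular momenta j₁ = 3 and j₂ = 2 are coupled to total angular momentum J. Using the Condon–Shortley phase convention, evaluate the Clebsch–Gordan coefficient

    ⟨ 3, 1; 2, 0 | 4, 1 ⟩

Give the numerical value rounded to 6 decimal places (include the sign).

+√(3/28) = +0.327327

j₁+j₂−J=1  J+j₁−j₂=5  J−j₁+j₂=3  j₁+j₂+J+1=10
(j₁±m₁, j₂±m₂, J±M) = (4,2,2,2,5,3)
P² = 1728/7
sum k=0..1:
  [0] +1/24 = 1/24
  [1] −1/48 = -1/48
S = 1/48
C² = P²·S² = 3/28 ; C = +0.327327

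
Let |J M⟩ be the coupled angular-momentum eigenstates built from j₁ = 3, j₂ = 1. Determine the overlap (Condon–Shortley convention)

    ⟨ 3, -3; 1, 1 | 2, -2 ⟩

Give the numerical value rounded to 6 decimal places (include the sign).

+√(5/7) ≈ +0.845154

triangle: 2!*4!*0!/7! = 48/5040
(j±m)!: 0!*6!*2!*0!*0!*4! = 34560
prefactor² = (2J+1)*Δ*N² = 11520/7
  k=2: +1/(2!*0!*4!*0!*0!*0!) = 1/48
Σ = 1/48  ⇒  CG² = 11520/7*1/48² = 5/7
CG = +√(5/7) = +0.845154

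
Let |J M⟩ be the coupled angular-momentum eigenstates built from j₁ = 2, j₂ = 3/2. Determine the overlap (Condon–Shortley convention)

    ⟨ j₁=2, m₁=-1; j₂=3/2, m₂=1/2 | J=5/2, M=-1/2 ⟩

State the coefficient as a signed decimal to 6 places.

−√(5/14) ≈ -0.597614

j₁+j₂−J=1  J+j₁−j₂=3  J−j₁+j₂=2  j₁+j₂+J+1=7
(j₁±m₁, j₂±m₂, J±M) = (1,3,2,1,2,3)
P² = 72/35
sum k=0..1:
  [0] +1/12 = 1/12
  [1] −1/2 = -1/2
S = -5/12
C² = P²·S² = 5/14 ; C = -0.597614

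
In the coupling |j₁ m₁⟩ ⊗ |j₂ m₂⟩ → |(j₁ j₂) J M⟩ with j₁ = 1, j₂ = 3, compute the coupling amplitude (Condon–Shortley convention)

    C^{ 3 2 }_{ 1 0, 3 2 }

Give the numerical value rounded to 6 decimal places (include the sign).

-0.577350  (= −√(1/3))

√[7·1!1!5!/8! · 1!1!5!1!5!1!] = √(300)
  +(−1)^0/∏(0,1,1,5,0,0)! = 1/120  (running 1/120)
  +(−1)^1/∏(1,0,0,4,1,1)! = -1/24  (running -1/30)
⟨..|..⟩ = √(300)·(-1/30) = -0.577350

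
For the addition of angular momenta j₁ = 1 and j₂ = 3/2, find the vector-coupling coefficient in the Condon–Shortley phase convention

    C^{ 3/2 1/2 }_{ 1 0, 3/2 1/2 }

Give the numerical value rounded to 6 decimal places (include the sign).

j₁+j₂−J=1  J+j₁−j₂=1  J−j₁+j₂=2  j₁+j₂+J+1=5
(j₁±m₁, j₂±m₂, J±M) = (1,1,2,1,2,1)
P² = 4/15
sum k=0..1:
  [0] +1/2 = 1/2
  [1] −1/1 = -1
S = -1/2
C² = P²·S² = 1/15 ; C = -0.258199

-0.258199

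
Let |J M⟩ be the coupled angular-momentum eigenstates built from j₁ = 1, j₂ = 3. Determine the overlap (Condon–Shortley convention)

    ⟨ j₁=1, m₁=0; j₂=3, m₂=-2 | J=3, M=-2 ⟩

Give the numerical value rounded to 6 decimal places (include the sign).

j₁+j₂−J=1  J+j₁−j₂=1  J−j₁+j₂=5  j₁+j₂+J+1=8
(j₁±m₁, j₂±m₂, J±M) = (1,1,1,5,1,5)
P² = 300
sum k=0..1:
  [0] +1/24 = 1/24
  [1] −1/120 = -1/120
S = 1/30
C² = P²·S² = 1/3 ; C = +0.577350

+0.577350  (= +√(1/3))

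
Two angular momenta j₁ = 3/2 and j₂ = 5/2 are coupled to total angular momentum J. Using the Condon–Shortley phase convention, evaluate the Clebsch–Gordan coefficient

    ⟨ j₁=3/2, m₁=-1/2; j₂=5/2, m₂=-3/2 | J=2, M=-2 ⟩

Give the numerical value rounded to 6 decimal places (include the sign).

j₁+j₂−J=2  J+j₁−j₂=1  J−j₁+j₂=3  j₁+j₂+J+1=7
(j₁±m₁, j₂±m₂, J±M) = (1,2,1,4,0,4)
P² = 96/7
sum k=1..1:
  [1] −1/6 = -1/6
S = -1/6
C² = P²·S² = 8/21 ; C = -0.617213

-0.617213  (= −√(8/21))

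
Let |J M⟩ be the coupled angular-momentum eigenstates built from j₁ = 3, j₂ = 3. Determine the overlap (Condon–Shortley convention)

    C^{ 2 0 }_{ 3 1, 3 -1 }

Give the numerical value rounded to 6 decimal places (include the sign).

j₁+j₂−J=4  J+j₁−j₂=2  J−j₁+j₂=2  j₁+j₂+J+1=9
(j₁±m₁, j₂±m₂, J±M) = (4,2,2,4,2,2)
P² = 256/21
sum k=0..2:
  [0] +1/96 = 1/96
  [1] −1/6 = -1/6
  [2] +1/16 = 1/16
S = -3/32
C² = P²·S² = 3/28 ; C = -0.327327

-0.327327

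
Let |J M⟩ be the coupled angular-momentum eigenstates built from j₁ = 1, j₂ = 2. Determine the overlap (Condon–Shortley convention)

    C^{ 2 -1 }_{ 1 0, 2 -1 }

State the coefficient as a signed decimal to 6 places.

+√(1/6) ≈ +0.408248

j₁+j₂−J=1  J+j₁−j₂=1  J−j₁+j₂=3  j₁+j₂+J+1=6
(j₁±m₁, j₂±m₂, J±M) = (1,1,1,3,1,3)
P² = 3/2
sum k=0..1:
  [0] +1/2 = 1/2
  [1] −1/6 = -1/6
S = 1/3
C² = P²·S² = 1/6 ; C = +0.408248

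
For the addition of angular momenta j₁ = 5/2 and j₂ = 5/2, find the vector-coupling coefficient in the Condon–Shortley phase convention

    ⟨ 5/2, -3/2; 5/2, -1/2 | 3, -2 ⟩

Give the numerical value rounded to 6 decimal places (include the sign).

−√(1/12) = -0.288675

j₁+j₂−J=2  J+j₁−j₂=3  J−j₁+j₂=3  j₁+j₂+J+1=9
(j₁±m₁, j₂±m₂, J±M) = (1,4,2,3,1,5)
P² = 48
sum k=1..2:
  [1] −1/12 = -1/12
  [2] +1/24 = 1/24
S = -1/24
C² = P²·S² = 1/12 ; C = -0.288675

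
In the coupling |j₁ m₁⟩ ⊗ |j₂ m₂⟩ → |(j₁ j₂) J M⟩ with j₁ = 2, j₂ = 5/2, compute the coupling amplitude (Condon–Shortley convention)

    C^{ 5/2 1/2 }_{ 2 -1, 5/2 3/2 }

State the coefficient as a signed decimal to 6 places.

√[6·2!2!3!/8! · 1!3!4!1!3!2!] = √(216/35)
  +(−1)^1/∏(1,1,2,3,0,0)! = -1/12  (running -1/12)
  +(−1)^2/∏(2,0,1,2,1,1)! = 1/4  (running 1/6)
⟨..|..⟩ = √(216/35)·(1/6) = +0.414039

+√(6/35) ≈ +0.414039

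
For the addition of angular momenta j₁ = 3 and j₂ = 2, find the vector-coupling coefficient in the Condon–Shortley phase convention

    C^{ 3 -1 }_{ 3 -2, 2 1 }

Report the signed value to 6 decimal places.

√[7·2!4!2!/9! · 1!5!3!1!2!4!] = √(64)
  +(−1)^1/∏(1,1,4,2,0,0)! = -1/48  (running -1/48)
  +(−1)^2/∏(2,0,3,1,1,1)! = 1/12  (running 1/16)
⟨..|..⟩ = √(64)·(1/16) = +0.500000

+√(1/4) ≈ +0.500000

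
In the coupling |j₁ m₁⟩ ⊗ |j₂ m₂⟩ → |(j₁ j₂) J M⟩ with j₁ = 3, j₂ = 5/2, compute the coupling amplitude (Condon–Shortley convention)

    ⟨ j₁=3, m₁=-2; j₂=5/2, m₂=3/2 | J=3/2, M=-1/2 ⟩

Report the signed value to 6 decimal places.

j₁+j₂−J=4  J+j₁−j₂=2  J−j₁+j₂=1  j₁+j₂+J+1=8
(j₁±m₁, j₂±m₂, J±M) = (1,5,4,1,1,2)
P² = 192/7
sum k=3..4:
  [3] −1/12 = -1/12
  [4] +1/24 = 1/24
S = -1/24
C² = P²·S² = 1/21 ; C = -0.218218

-0.218218  (= −√(1/21))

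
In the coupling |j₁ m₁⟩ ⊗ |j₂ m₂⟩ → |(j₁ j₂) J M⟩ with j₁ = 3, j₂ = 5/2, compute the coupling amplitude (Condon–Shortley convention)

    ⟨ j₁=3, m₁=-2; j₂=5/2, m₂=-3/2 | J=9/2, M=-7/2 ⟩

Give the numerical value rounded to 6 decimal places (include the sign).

j₁+j₂−J=1  J+j₁−j₂=5  J−j₁+j₂=4  j₁+j₂+J+1=11
(j₁±m₁, j₂±m₂, J±M) = (1,5,1,4,1,8)
P² = 921600/11
sum k=0..1:
  [0] +1/720 = 1/720
  [1] −1/576 = -1/576
S = -1/2880
C² = P²·S² = 1/99 ; C = -0.100504

−√(1/99) ≈ -0.100504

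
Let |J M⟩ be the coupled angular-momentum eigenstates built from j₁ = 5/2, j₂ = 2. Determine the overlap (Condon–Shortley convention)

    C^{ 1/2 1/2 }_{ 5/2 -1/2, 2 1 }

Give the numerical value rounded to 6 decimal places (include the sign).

-0.365148  (= −√(2/15))

j₁+j₂−J=4  J+j₁−j₂=1  J−j₁+j₂=0  j₁+j₂+J+1=6
(j₁±m₁, j₂±m₂, J±M) = (2,3,3,1,1,0)
P² = 24/5
sum k=3..3:
  [3] −1/6 = -1/6
S = -1/6
C² = P²·S² = 2/15 ; C = -0.365148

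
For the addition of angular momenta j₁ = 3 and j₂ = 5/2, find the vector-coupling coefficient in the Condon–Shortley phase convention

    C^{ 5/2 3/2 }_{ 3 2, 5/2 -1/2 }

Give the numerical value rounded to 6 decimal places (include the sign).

j₁+j₂−J=3  J+j₁−j₂=3  J−j₁+j₂=2  j₁+j₂+J+1=9
(j₁±m₁, j₂±m₂, J±M) = (5,1,2,3,4,1)
P² = 288/7
sum k=0..1:
  [0] +1/24 = 1/24
  [1] −1/12 = -1/12
S = -1/24
C² = P²·S² = 1/14 ; C = -0.267261

-0.267261  (= −√(1/14))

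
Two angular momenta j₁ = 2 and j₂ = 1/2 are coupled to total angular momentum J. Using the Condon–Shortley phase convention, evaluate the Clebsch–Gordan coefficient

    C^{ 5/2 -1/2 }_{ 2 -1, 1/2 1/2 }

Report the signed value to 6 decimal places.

+√(2/5) ≈ +0.632456

j₁+j₂−J=0  J+j₁−j₂=4  J−j₁+j₂=1  j₁+j₂+J+1=6
(j₁±m₁, j₂±m₂, J±M) = (1,3,1,0,2,3)
P² = 72/5
sum k=0..0:
  [0] +1/6 = 1/6
S = 1/6
C² = P²·S² = 2/5 ; C = +0.632456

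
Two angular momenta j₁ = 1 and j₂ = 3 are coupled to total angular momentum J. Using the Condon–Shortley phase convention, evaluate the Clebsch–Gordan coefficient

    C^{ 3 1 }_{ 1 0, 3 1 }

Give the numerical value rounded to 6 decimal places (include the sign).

−√(1/12) = -0.288675

triangle: 1!×1!×5!/8! = 120/40320
(j±m)!: 1!×1!×4!×2!×4!×2! = 2304
prefactor² = (2J+1)×Δ×N² = 48
  k=0: +1/(0!×1!×1!×4!×0!×1!) = 1/24
  k=1: −1/(1!×0!×0!×3!×1!×2!) = -1/12
Σ = -1/24  ⇒  CG² = 48×(-1/24)² = 1/12
CG = −√(1/12) = -0.288675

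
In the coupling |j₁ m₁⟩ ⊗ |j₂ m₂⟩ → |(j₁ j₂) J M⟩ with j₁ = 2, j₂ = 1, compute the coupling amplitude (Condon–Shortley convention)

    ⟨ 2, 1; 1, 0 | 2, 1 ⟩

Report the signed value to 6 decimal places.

+√(1/6) ≈ +0.408248

j₁+j₂−J=1  J+j₁−j₂=3  J−j₁+j₂=1  j₁+j₂+J+1=6
(j₁±m₁, j₂±m₂, J±M) = (3,1,1,1,3,1)
P² = 3/2
sum k=0..1:
  [0] +1/2 = 1/2
  [1] −1/6 = -1/6
S = 1/3
C² = P²·S² = 1/6 ; C = +0.408248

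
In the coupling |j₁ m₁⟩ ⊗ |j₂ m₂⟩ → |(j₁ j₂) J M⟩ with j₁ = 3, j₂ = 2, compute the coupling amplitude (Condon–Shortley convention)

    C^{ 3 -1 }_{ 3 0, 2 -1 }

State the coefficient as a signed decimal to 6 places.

-0.182574

triangle: 2!·4!·2!/9! = 96/362880
(j±m)!: 3!·3!·1!·3!·2!·4! = 10368
prefactor² = (2J+1)·Δ·N² = 96/5
  k=0: +1/(0!·2!·3!·1!·1!·1!) = 1/12
  k=1: −1/(1!·1!·2!·0!·2!·2!) = -1/8
Σ = -1/24  ⇒  CG² = 96/5·(-1/24)² = 1/30
CG = −√(1/30) = -0.182574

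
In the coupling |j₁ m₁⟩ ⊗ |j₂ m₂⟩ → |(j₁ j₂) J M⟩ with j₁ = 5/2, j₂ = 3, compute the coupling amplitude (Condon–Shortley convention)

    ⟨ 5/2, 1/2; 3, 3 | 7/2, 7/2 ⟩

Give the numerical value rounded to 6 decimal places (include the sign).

j₁+j₂−J=2  J+j₁−j₂=3  J−j₁+j₂=4  j₁+j₂+J+1=10
(j₁±m₁, j₂±m₂, J±M) = (3,2,6,0,7,0)
P² = 27648
sum k=2..2:
  [2] +1/288 = 1/288
S = 1/288
C² = P²·S² = 1/3 ; C = +0.577350

+√(1/3) ≈ +0.577350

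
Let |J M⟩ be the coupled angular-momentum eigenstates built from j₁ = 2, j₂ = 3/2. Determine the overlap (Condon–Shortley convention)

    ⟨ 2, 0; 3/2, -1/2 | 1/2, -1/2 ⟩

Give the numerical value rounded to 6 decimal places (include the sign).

-0.447214  (= −√(1/5))

√[2·3!1!0!/5! · 2!2!1!2!0!1!] = √(4/5)
  +(−1)^1/∏(1,2,1,0,0,0)! = -1/2  (running -1/2)
⟨..|..⟩ = √(4/5)·(-1/2) = -0.447214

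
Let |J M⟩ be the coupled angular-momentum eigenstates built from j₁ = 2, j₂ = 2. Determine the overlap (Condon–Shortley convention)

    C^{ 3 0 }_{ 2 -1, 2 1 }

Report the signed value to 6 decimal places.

triangle: 1!*3!*3!/8! = 36/40320
(j±m)!: 1!*3!*3!*1!*3!*3! = 1296
prefactor² = (2J+1)*Δ*N² = 81/10
  k=0: +1/(0!*1!*3!*3!*0!*0!) = 1/36
  k=1: −1/(1!*0!*2!*2!*1!*1!) = -1/4
Σ = -2/9  ⇒  CG² = 81/10*(-2/9)² = 2/5
CG = −√(2/5) = -0.632456

-0.632456  (= −√(2/5))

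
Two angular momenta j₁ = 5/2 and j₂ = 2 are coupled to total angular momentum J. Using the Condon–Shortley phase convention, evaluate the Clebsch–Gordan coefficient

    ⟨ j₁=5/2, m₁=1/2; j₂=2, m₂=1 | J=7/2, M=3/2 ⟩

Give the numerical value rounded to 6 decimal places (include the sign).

−√(2/21) ≈ -0.308607

triangle: 1!·4!·3!/9! = 144/362880
(j±m)!: 3!·2!·3!·1!·5!·2! = 17280
prefactor² = (2J+1)·Δ·N² = 384/7
  k=0: +1/(0!·1!·2!·3!·2!·0!) = 1/24
  k=1: −1/(1!·0!·1!·2!·3!·1!) = -1/12
Σ = -1/24  ⇒  CG² = 384/7·(-1/24)² = 2/21
CG = −√(2/21) = -0.308607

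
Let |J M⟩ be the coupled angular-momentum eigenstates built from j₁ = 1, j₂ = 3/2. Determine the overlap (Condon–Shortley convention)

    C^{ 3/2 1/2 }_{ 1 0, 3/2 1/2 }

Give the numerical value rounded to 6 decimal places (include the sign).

-0.258199  (= −√(1/15))

j₁+j₂−J=1  J+j₁−j₂=1  J−j₁+j₂=2  j₁+j₂+J+1=5
(j₁±m₁, j₂±m₂, J±M) = (1,1,2,1,2,1)
P² = 4/15
sum k=0..1:
  [0] +1/2 = 1/2
  [1] −1/1 = -1
S = -1/2
C² = P²·S² = 1/15 ; C = -0.258199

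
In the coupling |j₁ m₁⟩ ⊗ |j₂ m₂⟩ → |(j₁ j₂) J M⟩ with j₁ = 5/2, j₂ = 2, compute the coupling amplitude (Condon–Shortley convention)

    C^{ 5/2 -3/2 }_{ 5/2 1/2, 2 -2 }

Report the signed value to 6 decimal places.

+√(27/70) ≈ +0.621059

triangle: 2!·3!·2!/8! = 24/40320
(j±m)!: 3!·2!·0!·4!·1!·4! = 6912
prefactor² = (2J+1)·Δ·N² = 864/35
  k=0: +1/(0!·2!·2!·0!·1!·2!) = 1/8
Σ = 1/8  ⇒  CG² = 864/35·1/8² = 27/70
CG = +√(27/70) = +0.621059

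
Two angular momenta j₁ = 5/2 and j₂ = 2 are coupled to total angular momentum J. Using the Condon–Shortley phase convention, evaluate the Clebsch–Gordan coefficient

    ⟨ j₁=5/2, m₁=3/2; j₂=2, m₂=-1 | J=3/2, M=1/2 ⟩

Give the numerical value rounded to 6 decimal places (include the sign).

√[4·3!2!1!/7! · 4!1!1!3!2!1!] = √(96/35)
  +(−1)^0/∏(0,3,1,1,1,0)! = 1/6  (running 1/6)
  +(−1)^1/∏(1,2,0,0,2,1)! = -1/4  (running -1/12)
⟨..|..⟩ = √(96/35)·(-1/12) = -0.138013

-0.138013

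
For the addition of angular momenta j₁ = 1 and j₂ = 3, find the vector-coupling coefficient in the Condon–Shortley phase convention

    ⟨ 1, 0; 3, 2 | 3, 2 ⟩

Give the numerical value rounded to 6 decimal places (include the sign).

√[7·1!1!5!/8! · 1!1!5!1!5!1!] = √(300)
  +(−1)^0/∏(0,1,1,5,0,0)! = 1/120  (running 1/120)
  +(−1)^1/∏(1,0,0,4,1,1)! = -1/24  (running -1/30)
⟨..|..⟩ = √(300)·(-1/30) = -0.577350

−√(1/3) ≈ -0.577350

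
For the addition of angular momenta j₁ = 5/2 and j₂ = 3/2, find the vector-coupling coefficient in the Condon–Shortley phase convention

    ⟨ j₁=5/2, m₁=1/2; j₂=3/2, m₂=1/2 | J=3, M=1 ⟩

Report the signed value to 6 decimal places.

j₁+j₂−J=1  J+j₁−j₂=4  J−j₁+j₂=2  j₁+j₂+J+1=8
(j₁±m₁, j₂±m₂, J±M) = (3,2,2,1,4,2)
P² = 48/5
sum k=0..1:
  [0] +1/8 = 1/8
  [1] −1/6 = -1/6
S = -1/24
C² = P²·S² = 1/60 ; C = -0.129099

−√(1/60) = -0.129099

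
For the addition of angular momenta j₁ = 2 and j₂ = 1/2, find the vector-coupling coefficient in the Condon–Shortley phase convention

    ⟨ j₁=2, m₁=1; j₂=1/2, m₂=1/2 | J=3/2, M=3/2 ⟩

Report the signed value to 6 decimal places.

j₁+j₂−J=1  J+j₁−j₂=3  J−j₁+j₂=0  j₁+j₂+J+1=5
(j₁±m₁, j₂±m₂, J±M) = (3,1,1,0,3,0)
P² = 36/5
sum k=1..1:
  [1] −1/6 = -1/6
S = -1/6
C² = P²·S² = 1/5 ; C = -0.447214

-0.447214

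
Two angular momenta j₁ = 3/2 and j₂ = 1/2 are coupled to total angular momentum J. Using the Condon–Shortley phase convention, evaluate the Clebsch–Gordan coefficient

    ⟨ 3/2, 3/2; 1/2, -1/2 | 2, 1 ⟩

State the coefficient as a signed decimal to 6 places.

triangle: 0!*3!*1!/5! = 6/120
(j±m)!: 3!*0!*0!*1!*3!*1! = 36
prefactor² = (2J+1)*Δ*N² = 9
  k=0: +1/(0!*0!*0!*0!*3!*1!) = 1/6
Σ = 1/6  ⇒  CG² = 9*1/6² = 1/4
CG = +√(1/4) = +0.500000

+0.500000  (= +√(1/4))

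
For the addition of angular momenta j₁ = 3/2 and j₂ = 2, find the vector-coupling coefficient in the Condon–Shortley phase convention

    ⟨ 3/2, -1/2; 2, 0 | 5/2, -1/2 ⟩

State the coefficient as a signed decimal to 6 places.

−√(3/35) = -0.292770

√[6·1!2!3!/7! · 1!2!2!2!2!3!] = √(48/35)
  +(−1)^0/∏(0,1,2,2,0,1)! = 1/4  (running 1/4)
  +(−1)^1/∏(1,0,1,1,1,2)! = -1/2  (running -1/4)
⟨..|..⟩ = √(48/35)·(-1/4) = -0.292770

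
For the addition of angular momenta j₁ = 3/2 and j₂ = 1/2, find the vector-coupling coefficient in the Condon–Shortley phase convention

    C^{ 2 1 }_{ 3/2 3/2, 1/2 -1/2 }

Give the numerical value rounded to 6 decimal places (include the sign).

triangle: 0!·3!·1!/5! = 6/120
(j±m)!: 3!·0!·0!·1!·3!·1! = 36
prefactor² = (2J+1)·Δ·N² = 9
  k=0: +1/(0!·0!·0!·0!·3!·1!) = 1/6
Σ = 1/6  ⇒  CG² = 9·1/6² = 1/4
CG = +√(1/4) = +0.500000

+0.500000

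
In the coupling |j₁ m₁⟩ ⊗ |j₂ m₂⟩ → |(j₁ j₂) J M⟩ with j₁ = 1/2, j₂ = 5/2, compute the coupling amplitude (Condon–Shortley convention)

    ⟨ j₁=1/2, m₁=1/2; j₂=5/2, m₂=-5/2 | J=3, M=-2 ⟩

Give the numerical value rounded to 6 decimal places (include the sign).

+0.408248  (= +√(1/6))

j₁+j₂−J=0  J+j₁−j₂=1  J−j₁+j₂=5  j₁+j₂+J+1=7
(j₁±m₁, j₂±m₂, J±M) = (1,0,0,5,1,5)
P² = 2400
sum k=0..0:
  [0] +1/120 = 1/120
S = 1/120
C² = P²·S² = 1/6 ; C = +0.408248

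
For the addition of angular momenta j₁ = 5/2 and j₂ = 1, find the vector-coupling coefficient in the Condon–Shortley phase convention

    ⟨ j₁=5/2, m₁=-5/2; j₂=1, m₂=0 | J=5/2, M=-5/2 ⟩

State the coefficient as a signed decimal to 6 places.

triangle: 1!×4!×1!/7! = 24/5040
(j±m)!: 0!×5!×1!×1!×0!×5! = 14400
prefactor² = (2J+1)×Δ×N² = 2880/7
  k=1: −1/(1!×0!×4!×0!×0!×1!) = -1/24
Σ = -1/24  ⇒  CG² = 2880/7×(-1/24)² = 5/7
CG = −√(5/7) = -0.845154

−√(5/7) ≈ -0.845154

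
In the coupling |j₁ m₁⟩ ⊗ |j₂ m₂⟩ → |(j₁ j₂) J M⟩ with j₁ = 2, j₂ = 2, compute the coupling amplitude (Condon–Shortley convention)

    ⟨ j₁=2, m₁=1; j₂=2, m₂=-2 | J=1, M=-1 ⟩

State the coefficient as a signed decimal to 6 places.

j₁+j₂−J=3  J+j₁−j₂=1  J−j₁+j₂=1  j₁+j₂+J+1=6
(j₁±m₁, j₂±m₂, J±M) = (3,1,0,4,0,2)
P² = 36/5
sum k=0..0:
  [0] +1/6 = 1/6
S = 1/6
C² = P²·S² = 1/5 ; C = +0.447214

+0.447214  (= +√(1/5))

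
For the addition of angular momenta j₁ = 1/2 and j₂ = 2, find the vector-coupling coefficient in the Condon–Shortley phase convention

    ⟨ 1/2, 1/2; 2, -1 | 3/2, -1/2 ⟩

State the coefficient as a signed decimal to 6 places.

+0.774597  (= +√(3/5))

√[4·1!0!3!/5! · 1!0!1!3!1!2!] = √(12/5)
  +(−1)^0/∏(0,1,0,1,0,2)! = 1/2  (running 1/2)
⟨..|..⟩ = √(12/5)·(1/2) = +0.774597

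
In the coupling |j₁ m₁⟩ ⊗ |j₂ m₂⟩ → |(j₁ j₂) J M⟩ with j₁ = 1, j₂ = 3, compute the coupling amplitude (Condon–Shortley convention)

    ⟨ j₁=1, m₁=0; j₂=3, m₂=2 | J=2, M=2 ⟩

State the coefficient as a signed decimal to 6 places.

j₁+j₂−J=2  J+j₁−j₂=0  J−j₁+j₂=4  j₁+j₂+J+1=7
(j₁±m₁, j₂±m₂, J±M) = (1,1,5,1,4,0)
P² = 960/7
sum k=1..1:
  [1] −1/24 = -1/24
S = -1/24
C² = P²·S² = 5/21 ; C = -0.487950

-0.487950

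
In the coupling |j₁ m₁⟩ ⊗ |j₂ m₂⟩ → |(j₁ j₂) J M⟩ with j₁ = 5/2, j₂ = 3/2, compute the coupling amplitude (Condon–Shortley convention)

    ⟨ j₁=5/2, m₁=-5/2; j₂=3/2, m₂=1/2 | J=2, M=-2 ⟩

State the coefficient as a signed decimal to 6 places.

j₁+j₂−J=2  J+j₁−j₂=3  J−j₁+j₂=1  j₁+j₂+J+1=7
(j₁±m₁, j₂±m₂, J±M) = (0,5,2,1,0,4)
P² = 480/7
sum k=2..2:
  [2] +1/12 = 1/12
S = 1/12
C² = P²·S² = 10/21 ; C = +0.690066

+√(10/21) ≈ +0.690066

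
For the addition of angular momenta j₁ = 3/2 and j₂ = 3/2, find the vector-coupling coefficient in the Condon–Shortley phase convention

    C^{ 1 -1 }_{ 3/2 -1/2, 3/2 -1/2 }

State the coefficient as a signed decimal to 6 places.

−√(2/5) ≈ -0.632456

j₁+j₂−J=2  J+j₁−j₂=1  J−j₁+j₂=1  j₁+j₂+J+1=5
(j₁±m₁, j₂±m₂, J±M) = (1,2,1,2,0,2)
P² = 2/5
sum k=1..1:
  [1] −1/1 = -1
S = -1
C² = P²·S² = 2/5 ; C = -0.632456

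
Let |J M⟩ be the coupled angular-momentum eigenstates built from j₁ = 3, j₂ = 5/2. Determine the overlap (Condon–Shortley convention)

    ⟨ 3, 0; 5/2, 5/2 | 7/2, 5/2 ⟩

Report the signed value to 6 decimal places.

+0.617213

√[8·2!4!3!/10! · 3!3!5!0!6!1!] = √(13824/7)
  +(−1)^2/∏(2,0,1,3,3,0)! = 1/72  (running 1/72)
⟨..|..⟩ = √(13824/7)·(1/72) = +0.617213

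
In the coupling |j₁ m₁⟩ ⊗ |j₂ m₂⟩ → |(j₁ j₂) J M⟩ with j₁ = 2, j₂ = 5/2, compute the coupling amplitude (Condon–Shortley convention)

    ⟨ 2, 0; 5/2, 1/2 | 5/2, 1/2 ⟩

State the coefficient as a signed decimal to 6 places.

√[6·2!2!3!/8! · 2!2!3!2!3!2!] = √(72/35)
  +(−1)^0/∏(0,2,2,3,0,0)! = 1/24  (running 1/24)
  +(−1)^1/∏(1,1,1,2,1,1)! = -1/2  (running -11/24)
  +(−1)^2/∏(2,0,0,1,2,2)! = 1/8  (running -1/3)
⟨..|..⟩ = √(72/35)·(-1/3) = -0.478091

−√(8/35) ≈ -0.478091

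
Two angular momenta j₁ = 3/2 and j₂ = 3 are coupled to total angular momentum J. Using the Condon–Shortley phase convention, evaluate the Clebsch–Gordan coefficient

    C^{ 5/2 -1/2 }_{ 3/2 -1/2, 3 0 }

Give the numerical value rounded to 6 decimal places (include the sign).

triangle: 2!·1!·4!/8! = 48/40320
(j±m)!: 1!·2!·3!·3!·2!·3! = 864
prefactor² = (2J+1)·Δ·N² = 216/35
  k=1: −1/(1!·1!·1!·2!·0!·2!) = -1/4
  k=2: +1/(2!·0!·0!·1!·1!·3!) = 1/12
Σ = -1/6  ⇒  CG² = 216/35·(-1/6)² = 6/35
CG = −√(6/35) = -0.414039

−√(6/35) ≈ -0.414039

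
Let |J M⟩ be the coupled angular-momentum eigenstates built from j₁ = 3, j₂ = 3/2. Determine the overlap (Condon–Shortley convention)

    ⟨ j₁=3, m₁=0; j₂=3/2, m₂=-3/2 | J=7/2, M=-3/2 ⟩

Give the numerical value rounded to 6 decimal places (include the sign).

+√(10/21) = +0.690066

triangle: 1!×5!×2!/9! = 240/362880
(j±m)!: 3!×3!×0!×3!×2!×5! = 51840
prefactor² = (2J+1)×Δ×N² = 1920/7
  k=0: +1/(0!×1!×3!×0!×2!×2!) = 1/24
Σ = 1/24  ⇒  CG² = 1920/7×1/24² = 10/21
CG = +√(10/21) = +0.690066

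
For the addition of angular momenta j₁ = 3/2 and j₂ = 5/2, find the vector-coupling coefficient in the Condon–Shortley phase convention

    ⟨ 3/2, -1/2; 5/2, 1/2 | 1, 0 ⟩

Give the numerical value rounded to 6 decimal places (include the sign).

triangle: 3!*0!*2!/6! = 12/720
(j±m)!: 1!*2!*3!*2!*1!*1! = 24
prefactor² = (2J+1)*Δ*N² = 6/5
  k=2: +1/(2!*1!*0!*1!*0!*1!) = 1/2
Σ = 1/2  ⇒  CG² = 6/5*1/2² = 3/10
CG = +√(3/10) = +0.547723

+√(3/10) ≈ +0.547723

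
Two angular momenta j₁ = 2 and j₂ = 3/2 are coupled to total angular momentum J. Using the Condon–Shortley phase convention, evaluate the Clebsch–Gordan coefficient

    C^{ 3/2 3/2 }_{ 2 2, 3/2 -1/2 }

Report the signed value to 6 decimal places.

√[4·2!2!1!/6! · 4!0!1!2!3!0!] = √(32/5)
  +(−1)^0/∏(0,2,0,1,2,0)! = 1/4  (running 1/4)
⟨..|..⟩ = √(32/5)·(1/4) = +0.632456

+0.632456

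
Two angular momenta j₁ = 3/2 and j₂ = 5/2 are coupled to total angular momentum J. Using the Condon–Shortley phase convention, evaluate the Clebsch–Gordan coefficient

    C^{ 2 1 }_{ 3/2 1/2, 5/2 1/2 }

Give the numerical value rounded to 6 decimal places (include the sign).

-0.545545  (= −√(25/84))

j₁+j₂−J=2  J+j₁−j₂=1  J−j₁+j₂=3  j₁+j₂+J+1=7
(j₁±m₁, j₂±m₂, J±M) = (2,1,3,2,3,1)
P² = 12/7
sum k=0..1:
  [0] +1/12 = 1/12
  [1] −1/2 = -1/2
S = -5/12
C² = P²·S² = 25/84 ; C = -0.545545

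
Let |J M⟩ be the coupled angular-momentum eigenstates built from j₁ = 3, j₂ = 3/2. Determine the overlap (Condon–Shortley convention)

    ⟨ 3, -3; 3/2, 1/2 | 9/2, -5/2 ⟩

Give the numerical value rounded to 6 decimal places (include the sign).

+0.288675

triangle: 0!×6!×3!/10! = 4320/3628800
(j±m)!: 0!×6!×2!×1!×2!×7! = 14515200
prefactor² = (2J+1)×Δ×N² = 172800
  k=0: +1/(0!×0!×6!×2!×0!×1!) = 1/1440
Σ = 1/1440  ⇒  CG² = 172800×1/1440² = 1/12
CG = +√(1/12) = +0.288675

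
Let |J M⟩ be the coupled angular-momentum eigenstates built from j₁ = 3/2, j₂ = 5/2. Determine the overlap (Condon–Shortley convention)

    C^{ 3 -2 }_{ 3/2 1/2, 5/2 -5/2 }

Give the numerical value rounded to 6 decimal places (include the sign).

+0.645497

√[7·1!2!4!/8! · 2!1!0!5!1!5!] = √(240)
  +(−1)^0/∏(0,1,1,0,1,4)! = 1/24  (running 1/24)
⟨..|..⟩ = √(240)·(1/24) = +0.645497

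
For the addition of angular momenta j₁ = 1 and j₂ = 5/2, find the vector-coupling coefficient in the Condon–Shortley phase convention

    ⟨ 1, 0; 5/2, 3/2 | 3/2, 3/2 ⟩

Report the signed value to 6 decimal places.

−√(4/15) = -0.516398

j₁+j₂−J=2  J+j₁−j₂=0  J−j₁+j₂=3  j₁+j₂+J+1=6
(j₁±m₁, j₂±m₂, J±M) = (1,1,4,1,3,0)
P² = 48/5
sum k=1..1:
  [1] −1/6 = -1/6
S = -1/6
C² = P²·S² = 4/15 ; C = -0.516398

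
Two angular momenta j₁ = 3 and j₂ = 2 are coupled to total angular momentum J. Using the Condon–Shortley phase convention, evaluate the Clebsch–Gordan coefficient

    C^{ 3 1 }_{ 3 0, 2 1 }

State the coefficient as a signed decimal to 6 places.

triangle: 2!×4!×2!/9! = 96/362880
(j±m)!: 3!×3!×3!×1!×4!×2! = 10368
prefactor² = (2J+1)×Δ×N² = 96/5
  k=1: −1/(1!×1!×2!×2!×2!×0!) = -1/8
  k=2: +1/(2!×0!×1!×1!×3!×1!) = 1/12
Σ = -1/24  ⇒  CG² = 96/5×(-1/24)² = 1/30
CG = −√(1/30) = -0.182574

−√(1/30) ≈ -0.182574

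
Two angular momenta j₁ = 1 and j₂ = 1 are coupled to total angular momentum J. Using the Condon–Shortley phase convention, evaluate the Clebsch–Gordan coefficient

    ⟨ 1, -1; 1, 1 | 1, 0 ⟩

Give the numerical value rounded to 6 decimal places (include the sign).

triangle: 1!×1!×1!/4! = 1/24
(j±m)!: 0!×2!×2!×0!×1!×1! = 4
prefactor² = (2J+1)×Δ×N² = 1/2
  k=1: −1/(1!×0!×1!×1!×0!×0!) = -1
Σ = -1  ⇒  CG² = 1/2×(-1)² = 1/2
CG = −√(1/2) = -0.707107

-0.707107  (= −√(1/2))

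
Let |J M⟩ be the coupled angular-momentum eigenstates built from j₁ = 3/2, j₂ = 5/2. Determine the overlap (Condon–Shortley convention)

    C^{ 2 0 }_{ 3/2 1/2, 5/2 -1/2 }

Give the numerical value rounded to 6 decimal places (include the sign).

triangle: 2!*1!*3!/7! = 12/5040
(j±m)!: 2!*1!*2!*3!*2!*2! = 96
prefactor² = (2J+1)*Δ*N² = 8/7
  k=0: +1/(0!*2!*1!*2!*0!*1!) = 1/4
  k=1: −1/(1!*1!*0!*1!*1!*2!) = -1/2
Σ = -1/4  ⇒  CG² = 8/7*(-1/4)² = 1/14
CG = −√(1/14) = -0.267261

-0.267261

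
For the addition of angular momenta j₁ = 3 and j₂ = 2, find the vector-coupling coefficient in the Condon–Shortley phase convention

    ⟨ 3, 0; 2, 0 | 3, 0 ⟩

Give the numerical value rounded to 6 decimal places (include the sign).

−√(4/15) ≈ -0.516398

triangle: 2!·4!·2!/9! = 96/362880
(j±m)!: 3!·3!·2!·2!·3!·3! = 5184
prefactor² = (2J+1)·Δ·N² = 48/5
  k=0: +1/(0!·2!·3!·2!·1!·0!) = 1/24
  k=1: −1/(1!·1!·2!·1!·2!·1!) = -1/4
  k=2: +1/(2!·0!·1!·0!·3!·2!) = 1/24
Σ = -1/6  ⇒  CG² = 48/5·(-1/6)² = 4/15
CG = −√(4/15) = -0.516398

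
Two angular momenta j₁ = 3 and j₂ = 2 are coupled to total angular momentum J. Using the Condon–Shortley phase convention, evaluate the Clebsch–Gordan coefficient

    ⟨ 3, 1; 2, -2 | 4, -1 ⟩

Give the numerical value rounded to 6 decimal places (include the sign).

√[9·1!5!3!/10! · 4!2!0!4!3!5!] = √(10368/7)
  +(−1)^0/∏(0,1,2,0,3,3)! = 1/72  (running 1/72)
⟨..|..⟩ = √(10368/7)·(1/72) = +0.534522

+√(2/7) ≈ +0.534522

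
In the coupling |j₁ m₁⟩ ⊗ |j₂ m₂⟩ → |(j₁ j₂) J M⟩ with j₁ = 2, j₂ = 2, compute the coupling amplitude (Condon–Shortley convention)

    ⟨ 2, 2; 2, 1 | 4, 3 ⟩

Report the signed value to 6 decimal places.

√[9·0!4!4!/9! · 4!0!3!1!7!1!] = √(10368)
  +(−1)^0/∏(0,0,0,3,4,1)! = 1/144  (running 1/144)
⟨..|..⟩ = √(10368)·(1/144) = +0.707107

+√(1/2) ≈ +0.707107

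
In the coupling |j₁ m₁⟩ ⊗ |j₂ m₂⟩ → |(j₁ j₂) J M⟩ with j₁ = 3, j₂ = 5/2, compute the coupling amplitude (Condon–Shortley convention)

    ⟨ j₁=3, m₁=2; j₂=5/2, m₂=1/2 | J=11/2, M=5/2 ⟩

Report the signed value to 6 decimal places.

j₁+j₂−J=0  J+j₁−j₂=6  J−j₁+j₂=5  j₁+j₂+J+1=12
(j₁±m₁, j₂±m₂, J±M) = (5,1,3,2,8,3)
P² = 8294400/11
sum k=0..0:
  [0] +1/1440 = 1/1440
S = 1/1440
C² = P²·S² = 4/11 ; C = +0.603023

+0.603023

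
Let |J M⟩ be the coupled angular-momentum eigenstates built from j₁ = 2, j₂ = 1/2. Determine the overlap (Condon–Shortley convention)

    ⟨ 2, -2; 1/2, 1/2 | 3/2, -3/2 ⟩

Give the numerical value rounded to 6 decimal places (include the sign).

-0.894427

j₁+j₂−J=1  J+j₁−j₂=3  J−j₁+j₂=0  j₁+j₂+J+1=5
(j₁±m₁, j₂±m₂, J±M) = (0,4,1,0,0,3)
P² = 144/5
sum k=1..1:
  [1] −1/6 = -1/6
S = -1/6
C² = P²·S² = 4/5 ; C = -0.894427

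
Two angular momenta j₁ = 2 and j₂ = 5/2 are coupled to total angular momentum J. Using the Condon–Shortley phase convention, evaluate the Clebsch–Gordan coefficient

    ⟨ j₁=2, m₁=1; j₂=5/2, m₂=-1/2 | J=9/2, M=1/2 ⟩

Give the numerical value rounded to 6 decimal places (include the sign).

+0.563436

j₁+j₂−J=0  J+j₁−j₂=4  J−j₁+j₂=5  j₁+j₂+J+1=10
(j₁±m₁, j₂±m₂, J±M) = (3,1,2,3,5,4)
P² = 11520/7
sum k=0..0:
  [0] +1/72 = 1/72
S = 1/72
C² = P²·S² = 20/63 ; C = +0.563436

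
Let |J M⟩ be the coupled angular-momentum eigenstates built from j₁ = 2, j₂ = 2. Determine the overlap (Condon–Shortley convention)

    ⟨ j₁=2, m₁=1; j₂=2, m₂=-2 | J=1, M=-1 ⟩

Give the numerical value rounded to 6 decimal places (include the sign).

+0.447214

√[3·3!1!1!/6! · 3!1!0!4!0!2!] = √(36/5)
  +(−1)^0/∏(0,3,1,0,0,1)! = 1/6  (running 1/6)
⟨..|..⟩ = √(36/5)·(1/6) = +0.447214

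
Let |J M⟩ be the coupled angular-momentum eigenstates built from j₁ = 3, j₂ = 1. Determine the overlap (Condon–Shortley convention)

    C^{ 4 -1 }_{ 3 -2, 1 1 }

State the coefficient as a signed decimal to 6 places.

j₁+j₂−J=0  J+j₁−j₂=6  J−j₁+j₂=2  j₁+j₂+J+1=9
(j₁±m₁, j₂±m₂, J±M) = (1,5,2,0,3,5)
P² = 43200/7
sum k=0..0:
  [0] +1/240 = 1/240
S = 1/240
C² = P²·S² = 3/28 ; C = +0.327327

+0.327327  (= +√(3/28))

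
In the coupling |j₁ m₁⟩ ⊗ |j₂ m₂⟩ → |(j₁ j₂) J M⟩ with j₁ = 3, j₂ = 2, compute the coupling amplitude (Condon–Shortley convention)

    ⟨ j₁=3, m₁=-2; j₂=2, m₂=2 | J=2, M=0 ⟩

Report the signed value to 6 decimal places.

j₁+j₂−J=3  J+j₁−j₂=3  J−j₁+j₂=1  j₁+j₂+J+1=8
(j₁±m₁, j₂±m₂, J±M) = (1,5,4,0,2,2)
P² = 360/7
sum k=3..3:
  [3] −1/12 = -1/12
S = -1/12
C² = P²·S² = 5/14 ; C = -0.597614

−√(5/14) = -0.597614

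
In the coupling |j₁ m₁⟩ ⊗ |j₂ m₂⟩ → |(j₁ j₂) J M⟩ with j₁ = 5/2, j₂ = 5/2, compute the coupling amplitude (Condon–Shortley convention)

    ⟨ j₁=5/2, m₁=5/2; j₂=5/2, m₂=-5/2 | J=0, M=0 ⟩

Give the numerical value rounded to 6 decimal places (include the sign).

j₁+j₂−J=5  J+j₁−j₂=0  J−j₁+j₂=0  j₁+j₂+J+1=6
(j₁±m₁, j₂±m₂, J±M) = (5,0,0,5,0,0)
P² = 2400
sum k=0..0:
  [0] +1/120 = 1/120
S = 1/120
C² = P²·S² = 1/6 ; C = +0.408248

+√(1/6) = +0.408248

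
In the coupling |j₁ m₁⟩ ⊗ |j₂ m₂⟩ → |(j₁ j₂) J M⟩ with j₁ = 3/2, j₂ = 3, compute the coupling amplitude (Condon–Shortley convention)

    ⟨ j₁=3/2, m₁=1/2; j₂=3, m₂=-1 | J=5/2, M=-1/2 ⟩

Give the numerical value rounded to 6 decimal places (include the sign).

-0.119523

j₁+j₂−J=2  J+j₁−j₂=1  J−j₁+j₂=4  j₁+j₂+J+1=8
(j₁±m₁, j₂±m₂, J±M) = (2,1,2,4,2,3)
P² = 288/35
sum k=0..1:
  [0] +1/8 = 1/8
  [1] −1/6 = -1/6
S = -1/24
C² = P²·S² = 1/70 ; C = -0.119523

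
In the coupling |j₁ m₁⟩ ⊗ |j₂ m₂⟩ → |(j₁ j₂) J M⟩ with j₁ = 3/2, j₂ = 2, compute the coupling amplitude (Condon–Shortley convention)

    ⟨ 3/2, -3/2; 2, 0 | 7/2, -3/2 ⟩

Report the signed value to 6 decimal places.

√[8·0!3!4!/8! · 0!3!2!2!2!5!] = √(1152/7)
  +(−1)^0/∏(0,0,3,2,0,2)! = 1/24  (running 1/24)
⟨..|..⟩ = √(1152/7)·(1/24) = +0.534522

+√(2/7) ≈ +0.534522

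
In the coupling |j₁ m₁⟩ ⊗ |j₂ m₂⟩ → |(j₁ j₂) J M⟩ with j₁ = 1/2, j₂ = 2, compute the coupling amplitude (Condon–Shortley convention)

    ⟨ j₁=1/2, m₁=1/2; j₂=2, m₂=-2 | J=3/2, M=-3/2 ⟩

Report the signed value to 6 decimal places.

triangle: 1!·0!·3!/5! = 6/120
(j±m)!: 1!·0!·0!·4!·0!·3! = 144
prefactor² = (2J+1)·Δ·N² = 144/5
  k=0: +1/(0!·1!·0!·0!·0!·3!) = 1/6
Σ = 1/6  ⇒  CG² = 144/5·1/6² = 4/5
CG = +√(4/5) = +0.894427

+0.894427  (= +√(4/5))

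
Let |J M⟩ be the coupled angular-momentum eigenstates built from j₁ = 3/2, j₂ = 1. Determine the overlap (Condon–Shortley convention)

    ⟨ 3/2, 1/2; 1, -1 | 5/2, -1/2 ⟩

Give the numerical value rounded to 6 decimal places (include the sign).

triangle: 0!×3!×2!/6! = 12/720
(j±m)!: 2!×1!×0!×2!×2!×3! = 48
prefactor² = (2J+1)×Δ×N² = 24/5
  k=0: +1/(0!×0!×1!×0!×2!×2!) = 1/4
Σ = 1/4  ⇒  CG² = 24/5×1/4² = 3/10
CG = +√(3/10) = +0.547723

+0.547723  (= +√(3/10))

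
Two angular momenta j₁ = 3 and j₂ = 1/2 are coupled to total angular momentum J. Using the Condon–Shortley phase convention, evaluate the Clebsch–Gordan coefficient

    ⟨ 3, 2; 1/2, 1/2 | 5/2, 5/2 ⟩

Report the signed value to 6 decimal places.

triangle: 1!·5!·0!/7! = 120/5040
(j±m)!: 5!·1!·1!·0!·5!·0! = 14400
prefactor² = (2J+1)·Δ·N² = 14400/7
  k=1: −1/(1!·0!·0!·0!·5!·0!) = -1/120
Σ = -1/120  ⇒  CG² = 14400/7·(-1/120)² = 1/7
CG = −√(1/7) = -0.377964

−√(1/7) ≈ -0.377964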